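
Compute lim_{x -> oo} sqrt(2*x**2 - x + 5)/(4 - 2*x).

For large |x|, √(2*x^2 - x + 5) ≈ √2·|x| and the denominator ≈ -2x.
Since x → +∞, |x| = x, giving √2/(-2) = -√(2)/2.

-√(2)/2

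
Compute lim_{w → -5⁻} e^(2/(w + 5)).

0

As w → -5⁻, 2/(w + 5) → −∞, so e^(2/(w + 5)) → 0.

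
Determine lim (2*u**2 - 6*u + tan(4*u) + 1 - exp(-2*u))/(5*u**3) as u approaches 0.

68/15

Substitution gives 0/0; apply L'Hôpital's rule 3 times.
After differentiating numerator and denominator 3 times the quotient is (8*(16*(3*tan(4*u)^2 + 1)*e^(2*u)/cos(4*u)^2 + 1)*e^(-2*u))/(30); at u = 0 this is 68/15.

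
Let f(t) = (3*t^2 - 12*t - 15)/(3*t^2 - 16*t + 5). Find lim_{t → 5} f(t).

9/7

Direct substitution gives 0/0, so factor. Both numerator and denominator have (t - 5) as a factor.
After cancelling, the expression reduces to (3*t + 3)/(3*t - 1).
Substituting t = 5 gives 9/7.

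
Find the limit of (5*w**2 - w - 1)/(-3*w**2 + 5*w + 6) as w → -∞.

Numerator and denominator both have degree 2.
Dividing every term by w^2, all lower-order terms vanish and the limit is the ratio of leading coefficients, 5/(-3) = -5/3.

-5/3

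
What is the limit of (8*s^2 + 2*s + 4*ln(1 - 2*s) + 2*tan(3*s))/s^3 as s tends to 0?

22/3

Substitution gives 0/0; apply L'Hôpital's rule 3 times.
After differentiating numerator and denominator 3 times the quotient is (324*tan(3*s)^2/cos(3*s)^2 + 108/cos(3*s)^2 + 64/(2*s - 1)^3)/(6); at s = 0 this is 22/3.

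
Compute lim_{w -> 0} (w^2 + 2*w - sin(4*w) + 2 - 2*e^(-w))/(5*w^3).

Substitution gives 0/0; apply L'Hôpital's rule 3 times.
After differentiating numerator and denominator 3 times the quotient is (64*cos(4*w) + 2*e^(-w))/(30); at w = 0 this is 11/5.

11/5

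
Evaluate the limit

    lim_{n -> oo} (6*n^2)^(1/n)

1

Base → ∞ and exponent → 0: an ∞^0 form.
Take logs: (1/n)·ln(6·n^2) = (ln 6 + 2·ln n)/n → 0.
So the limit is e^0 = 1.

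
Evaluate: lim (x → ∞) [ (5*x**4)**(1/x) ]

1

Base → ∞ and exponent → 0: an ∞^0 form.
Take logs: (1/x)·ln(5·x^4) = (ln 5 + 4·ln x)/x → 0.
So the limit is e^0 = 1.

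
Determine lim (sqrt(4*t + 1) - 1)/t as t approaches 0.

A 0/0 form; rationalise with √(1 + 4t) + √1. This collapses the numerator to 4t, leaving 4/(√(1 + 4t) + √1) → 4/(2√1) = 2.

2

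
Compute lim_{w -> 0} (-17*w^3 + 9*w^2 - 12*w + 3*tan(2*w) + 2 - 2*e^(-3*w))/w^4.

Substitution gives 0/0; apply L'Hôpital's rule 4 times.
After differentiating numerator and denominator 4 times the quotient is (6*(64*(3*tan(2*w)^2 + 2)*e^(3*w)*tan(2*w)/cos(2*w)^2 - 27)*e^(-3*w))/(24); at w = 0 this is -27/4.

-27/4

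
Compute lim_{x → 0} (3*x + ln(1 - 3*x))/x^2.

-9/2

Direct substitution gives 0/0.
Apply L'Hôpital: lim (3 - 3/(1 - 3*x))/(2*x), still 0/0.
After 2 applications of L'Hôpital's rule the quotient is (-9/(1 - 3*x)^2)/(2); substituting x = 0 gives -9/2.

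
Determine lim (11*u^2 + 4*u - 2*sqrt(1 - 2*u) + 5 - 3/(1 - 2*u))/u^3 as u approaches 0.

Substitution gives 0/0; apply L'Hôpital's rule 3 times.
After differentiating numerator and denominator 3 times the quotient is (-144/(2*u - 1)^4 + 6*(2*u - 1)^4/(1 - 2*u)^(13/2))/(6); at u = 0 this is -23.

-23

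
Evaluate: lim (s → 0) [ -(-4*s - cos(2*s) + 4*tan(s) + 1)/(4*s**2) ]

-1/2

Substitution gives 0/0; apply L'Hôpital's rule 2 times.
After differentiating numerator and denominator 2 times the quotient is (4*cos(2*s) + 8*tan(s)/cos(s)^2)/(-8); at s = 0 this is -1/2.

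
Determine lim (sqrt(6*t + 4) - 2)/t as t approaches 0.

A 0/0 form; rationalise with √(4 + 6t) + √4. This collapses the numerator to 6t, leaving 6/(√(4 + 6t) + √4) → 6/(2√4) = 3/2.

3/2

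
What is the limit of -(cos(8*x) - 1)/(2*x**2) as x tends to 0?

16

Direct substitution gives 0/0.
Apply L'Hôpital: lim (-8*sin(8*x))/(-4*x), still 0/0.
After 2 applications of L'Hôpital's rule the quotient is (-64*cos(8*x))/(-4); substituting x = 0 gives 16.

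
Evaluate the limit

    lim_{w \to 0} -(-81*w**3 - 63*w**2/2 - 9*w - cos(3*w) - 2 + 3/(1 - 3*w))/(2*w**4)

-1917/16

Substitution gives 0/0 (the numerator vanishes to order 4).
Expand each term to order w^4: the coefficient of w^4 in −cos(3w) is -27/8 and in 3·1/(1 - 3w) is 243.
Lower-order terms cancel with the polynomial part, so the numerator is (1917/8)·w^4 + o(w^4), and the limit is (1917/8)/(-2) = -1917/16.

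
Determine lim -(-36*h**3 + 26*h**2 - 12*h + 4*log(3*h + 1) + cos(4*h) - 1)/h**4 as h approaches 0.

Substitution gives 0/0 (the numerator vanishes to order 4).
Expand each term to order h^4: the coefficient of h^4 in cos(4h) is 32/3 and in 4·ln(1 + 3h) is -81.
Lower-order terms cancel with the polynomial part, so the numerator is (-211/3)·h^4 + o(h^4), and the limit is (-211/3)/(-1) = 211/3.

211/3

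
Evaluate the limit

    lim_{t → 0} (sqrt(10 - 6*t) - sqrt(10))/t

Substitution gives 0/0. Multiply numerator and denominator by the conjugate √(10 - 6t) + √10.
The numerator becomes (10 - 6t) − 10 = -6t, so the expression simplifies to -6/(√(10 - 6t) + √10).
Letting t → 0 gives -6/(2√10) = -3*√(10)/10.

-3*√(10)/10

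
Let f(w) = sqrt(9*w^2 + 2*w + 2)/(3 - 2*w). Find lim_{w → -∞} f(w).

For large |w|, √(9*w^2 + 2*w + 2) ≈ √9·|w| and the denominator ≈ -2w.
Since w → −∞, |w| = −w, giving −√9/(-2) = 3/2.

3/2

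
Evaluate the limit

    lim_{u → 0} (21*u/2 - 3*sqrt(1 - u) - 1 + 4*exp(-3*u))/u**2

Substitution gives 0/0 (the numerator vanishes to order 2).
Expand each term to order u^2: the coefficient of u^2 in -3·√(1 - u) is 3/8 and in 4·e^(-3u) is 18.
Lower-order terms cancel with the polynomial part, so the numerator is (147/8)·u^2 + o(u^2), and the limit is (147/8)/(1) = 147/8.

147/8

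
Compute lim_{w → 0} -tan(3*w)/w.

Substitution gives 0/0.
Since tan(u)/u → 1 as u → 0, tan(3w)/(3w) → 1 and the limit is 3/(-1) = -3.

-3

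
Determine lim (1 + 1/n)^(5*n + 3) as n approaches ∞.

e^(5)

Let L be the limit and take ln: ln L = lim (5n + 3)·ln(1 + 1/n) = lim (5n + 3)·(1/n + O(1/n²)) = 5.
Hence L = e^(5).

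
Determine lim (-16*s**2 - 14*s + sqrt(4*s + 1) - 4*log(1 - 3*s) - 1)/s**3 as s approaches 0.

Substitution gives 0/0; apply L'Hôpital's rule 3 times.
After differentiating numerator and denominator 3 times the quotient is (24/(4*s + 1)^(5/2) - 216/(3*s - 1)^3)/(6); at s = 0 this is 40.

40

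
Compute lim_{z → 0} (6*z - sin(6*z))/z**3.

36

Direct substitution gives 0/0.
Apply L'Hôpital: lim (6 - 6*cos(6*z))/(3*z^2), still 0/0.
Apply L'Hôpital: lim (36*sin(6*z))/(6*z), still 0/0.
After 3 applications of L'Hôpital's rule the quotient is (216*cos(6*z))/(6); substituting z = 0 gives 36.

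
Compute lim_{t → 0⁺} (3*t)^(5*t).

1

Base → 0⁺ and exponent → 0⁺: a 0^0 form.
Take logs: 5t·ln(3t). This is 0·(−∞); rewriting as ln(3t)/(1/(5t)) and applying L'Hôpital gives 0.
Hence the limit is e^0 = 1.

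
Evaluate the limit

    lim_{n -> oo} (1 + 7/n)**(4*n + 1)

Let L be the limit and take ln: ln L = lim (4n + 1)·ln(1 + 7/n) = lim (4n + 1)·(7/n + O(1/n²)) = 28.
Hence L = e^(28).

e^(28)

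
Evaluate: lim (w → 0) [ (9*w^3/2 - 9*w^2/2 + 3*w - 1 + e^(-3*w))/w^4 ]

27/8

Direct substitution gives 0/0.
Apply L'Hôpital: lim (27*w^2/2 - 9*w + 3 - 3*e^(-3*w))/(4*w^3), still 0/0.
Apply L'Hôpital: lim (27*w - 9 + 9*e^(-3*w))/(12*w^2), still 0/0.
Apply L'Hôpital: lim (27 - 27*e^(-3*w))/(24*w), still 0/0.
After 4 applications of L'Hôpital's rule the quotient is (81*e^(-3*w))/(24); substituting w = 0 gives 27/8.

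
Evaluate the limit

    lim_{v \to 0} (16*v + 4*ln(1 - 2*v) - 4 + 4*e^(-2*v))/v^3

Substitution gives 0/0 (the numerator vanishes to order 3).
Expand each term to order v^3: the coefficient of v^3 in 4·ln(1 - 2v) is -32/3 and in 4·e^(-2v) is -16/3.
Lower-order terms cancel with the polynomial part, so the numerator is (-16)·v^3 + o(v^3), and the limit is (-16)/(1) = -16.

-16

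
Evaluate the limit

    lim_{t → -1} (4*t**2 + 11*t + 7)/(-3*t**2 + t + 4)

At t = -1 both the top and bottom vanish — a removable singularity. Factoring out (t + 1) from each leaves (4*t + 7)/(4 - 3*t), which at t = -1 equals 3/7.

3/7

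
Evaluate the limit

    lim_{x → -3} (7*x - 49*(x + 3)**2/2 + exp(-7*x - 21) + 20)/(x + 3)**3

-343/6

Direct substitution gives 0/0.
Apply L'Hôpital: lim (-49*x - 7*e^(-7*x - 21) - 140)/(3*(x + 3)^2), still 0/0.
Apply L'Hôpital: lim (49*e^(-7*x - 21) - 49)/(6*x + 18), still 0/0.
After 3 applications of L'Hôpital's rule the quotient is (-343*e^(-7*x - 21))/(6); substituting x = -3 gives -343/6.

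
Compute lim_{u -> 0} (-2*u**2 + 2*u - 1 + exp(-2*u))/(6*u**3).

Direct substitution gives 0/0.
Apply L'Hôpital: lim (-4*u + 2 - 2*e^(-2*u))/(18*u^2), still 0/0.
Apply L'Hôpital: lim (-4 + 4*e^(-2*u))/(36*u), still 0/0.
After 3 applications of L'Hôpital's rule the quotient is (-8*e^(-2*u))/(36); substituting u = 0 gives -2/9.

-2/9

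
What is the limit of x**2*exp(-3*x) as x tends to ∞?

0

Write as x^2/e^{3x}, an ∞/∞ form.
Exponential growth dominates any polynomial, so repeated L'Hôpital (or the standard result) gives 0.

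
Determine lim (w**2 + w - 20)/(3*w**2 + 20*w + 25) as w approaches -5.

Direct substitution gives 0/0, so factor. Both numerator and denominator have (w + 5) as a factor.
After cancelling, the expression reduces to (w - 4)/(3*w + 5).
Substituting w = -5 gives 9/10.

9/10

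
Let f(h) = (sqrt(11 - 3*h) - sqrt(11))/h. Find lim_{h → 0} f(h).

-3*√(11)/22

A 0/0 form; rationalise with √(11 - 3h) + √11. This collapses the numerator to -3h, leaving -3/(√(11 - 3h) + √11) → -3/(2√11) = -3*√(11)/22.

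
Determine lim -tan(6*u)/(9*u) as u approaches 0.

Substitution gives 0/0.
Since tan(θ)/θ → 1 as θ → 0, tan(6u)/(6u) → 1 and the limit is 6/(-9) = -2/3.

-2/3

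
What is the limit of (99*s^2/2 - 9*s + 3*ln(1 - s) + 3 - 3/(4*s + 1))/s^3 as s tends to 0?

Substitution gives 0/0 (the numerator vanishes to order 3).
Expand each term to order s^3: the coefficient of s^3 in 3·ln(1 - s) is -1 and in -3·1/(1 + 4s) is 192.
Lower-order terms cancel with the polynomial part, so the numerator is (191)·s^3 + o(s^3), and the limit is (191)/(1) = 191.

191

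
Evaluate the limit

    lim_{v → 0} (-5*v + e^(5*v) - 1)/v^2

25/2

Direct substitution gives 0/0.
Apply L'Hôpital: lim (5*e^(5*v) - 5)/(2*v), still 0/0.
After 2 applications of L'Hôpital's rule the quotient is (25*e^(5*v))/(2); substituting v = 0 gives 25/2.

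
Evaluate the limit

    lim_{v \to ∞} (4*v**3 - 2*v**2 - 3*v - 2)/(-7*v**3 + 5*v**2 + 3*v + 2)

Numerator and denominator both have degree 3.
Dividing every term by v^3, all lower-order terms vanish and the limit is the ratio of leading coefficients, 4/(-7) = -4/7.

-4/7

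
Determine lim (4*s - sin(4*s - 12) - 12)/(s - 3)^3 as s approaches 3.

Direct substitution gives 0/0.
Apply L'Hôpital: lim (4 - 4*cos(4*s - 12))/(3*(s - 3)^2), still 0/0.
Apply L'Hôpital: lim (16*sin(4*s - 12))/(6*s - 18), still 0/0.
After 3 applications of L'Hôpital's rule the quotient is (64*cos(4*s - 12))/(6); substituting s = 3 gives 32/3.

32/3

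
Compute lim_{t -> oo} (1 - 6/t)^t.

Let L be the limit and take ln: ln L = lim (t)·ln(1 - 6/t) = lim (t)·(-6/t + O(1/t²)) = -6.
Hence L = e^(-6).

e^(-6)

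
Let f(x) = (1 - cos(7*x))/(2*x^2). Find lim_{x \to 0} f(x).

49/4

Substitution gives 0/0.
Use (1 − cos u)/u² → 1/2 with u = 7x: the limit is 7²/(2·2) = 49/4.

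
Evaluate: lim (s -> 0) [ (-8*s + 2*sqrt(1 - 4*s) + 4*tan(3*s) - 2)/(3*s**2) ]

-4/3

Substitution gives 0/0 (the numerator vanishes to order 2).
Expand each term to order s^2: the coefficient of s^2 in 4·tan(3s) is 0 and in 2·√(1 - 4s) is -4.
Lower-order terms cancel with the polynomial part, so the numerator is (-4)·s^2 + o(s^2), and the limit is (-4)/(3) = -4/3.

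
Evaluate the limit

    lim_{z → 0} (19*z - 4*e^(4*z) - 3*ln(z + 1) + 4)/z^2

Substitution gives 0/0; apply L'Hôpital's rule 2 times.
After differentiating numerator and denominator 2 times the quotient is (-64*e^(4*z) + 3/(z + 1)^2)/(2); at z = 0 this is -61/2.

-61/2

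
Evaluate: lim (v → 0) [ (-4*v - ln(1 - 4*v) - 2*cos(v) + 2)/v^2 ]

9

Substitution gives 0/0; apply L'Hôpital's rule 2 times.
After differentiating numerator and denominator 2 times the quotient is (2*cos(v) + 16/(4*v - 1)^2)/(2); at v = 0 this is 9.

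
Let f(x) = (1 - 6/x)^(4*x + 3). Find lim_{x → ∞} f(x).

The base → 1 and the exponent → ∞: a 1^∞ form.
Take logarithms: (4x + 3)·ln(1 - 6/x). Since ln(1+u) ~ u for small u, this behaves like (4x)·(-6/x) → -24.
So the limit is e^(-24).

e^(-24)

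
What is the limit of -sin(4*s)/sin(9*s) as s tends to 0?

Substitution gives 0/0.
Divide numerator and denominator by s: sin(4s)/s → 4 and sin(9s)/s → 9, so the limit is -1·4/9 = -4/9.

-4/9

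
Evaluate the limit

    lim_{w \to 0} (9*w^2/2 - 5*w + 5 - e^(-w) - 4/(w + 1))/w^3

25/6

Substitution gives 0/0 (the numerator vanishes to order 3).
Expand each term to order w^3: the coefficient of w^3 in -4·1/(1 + w) is 4 and in −e^(-w) is 1/6.
Lower-order terms cancel with the polynomial part, so the numerator is (25/6)·w^3 + o(w^3), and the limit is (25/6)/(1) = 25/6.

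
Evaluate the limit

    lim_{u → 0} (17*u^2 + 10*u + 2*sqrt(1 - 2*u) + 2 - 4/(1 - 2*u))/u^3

Substitution gives 0/0; apply L'Hôpital's rule 3 times.
After differentiating numerator and denominator 3 times the quotient is (-192/(2*u - 1)^4 - 6*(2*u - 1)^4/(1 - 2*u)^(13/2))/(6); at u = 0 this is -33.

-33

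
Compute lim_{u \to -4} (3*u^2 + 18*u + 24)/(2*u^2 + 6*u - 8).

Direct substitution gives 0/0, so factor. Both numerator and denominator have (u + 4) as a factor.
After cancelling, the expression reduces to (3*u + 6)/(2*u - 2).
Substituting u = -4 gives 3/5.

3/5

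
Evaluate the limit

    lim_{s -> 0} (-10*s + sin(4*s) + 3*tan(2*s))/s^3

Substitution gives 0/0 (the numerator vanishes to order 3).
Expand each term to order s^3: the coefficient of s^3 in 3·tan(2s) is 8 and in sin(4s) is -32/3.
Lower-order terms cancel with the polynomial part, so the numerator is (-8/3)·s^3 + o(s^3), and the limit is (-8/3)/(1) = -8/3.

-8/3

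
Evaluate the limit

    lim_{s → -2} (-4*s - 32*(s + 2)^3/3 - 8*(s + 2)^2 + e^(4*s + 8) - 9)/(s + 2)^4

32/3

Direct substitution gives 0/0.
Apply L'Hôpital: lim (-16*s - 32*(s + 2)^2 + 4*e^(4*s + 8) - 36)/(4*(s + 2)^3), still 0/0.
Apply L'Hôpital: lim (-64*s + 16*e^(4*s + 8) - 144)/(12*(s + 2)^2), still 0/0.
Apply L'Hôpital: lim (64*e^(4*s + 8) - 64)/(24*s + 48), still 0/0.
After 4 applications of L'Hôpital's rule the quotient is (256*e^(4*s + 8))/(24); substituting s = -2 gives 32/3.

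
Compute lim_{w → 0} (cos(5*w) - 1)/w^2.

-25/2

Direct substitution gives 0/0.
Apply L'Hôpital: lim (-5*sin(5*w))/(2*w), still 0/0.
After 2 applications of L'Hôpital's rule the quotient is (-25*cos(5*w))/(2); substituting w = 0 gives -25/2.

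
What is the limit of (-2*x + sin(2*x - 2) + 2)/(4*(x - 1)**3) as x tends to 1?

Direct substitution gives 0/0.
Apply L'Hôpital: lim (2*cos(2*x - 2) - 2)/(12*(x - 1)^2), still 0/0.
Apply L'Hôpital: lim (-4*sin(2*x - 2))/(24*x - 24), still 0/0.
After 3 applications of L'Hôpital's rule the quotient is (-8*cos(2*x - 2))/(24); substituting x = 1 gives -1/3.

-1/3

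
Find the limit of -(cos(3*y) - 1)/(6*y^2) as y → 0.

Direct substitution gives 0/0.
Apply L'Hôpital: lim (-3*sin(3*y))/(-12*y), still 0/0.
After 2 applications of L'Hôpital's rule the quotient is (-9*cos(3*y))/(-12); substituting y = 0 gives 3/4.

3/4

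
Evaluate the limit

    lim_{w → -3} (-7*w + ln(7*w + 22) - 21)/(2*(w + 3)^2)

-49/4

Direct substitution gives 0/0.
Apply L'Hôpital: lim (-7 + 7/(7*w + 22))/(4*w + 12), still 0/0.
After 2 applications of L'Hôpital's rule the quotient is (-49/(7*w + 22)^2)/(4); substituting w = -3 gives -49/4.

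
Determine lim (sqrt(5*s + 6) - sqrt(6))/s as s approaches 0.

Substitution gives 0/0. Multiply numerator and denominator by the conjugate √(6 + 5s) + √6.
The numerator becomes (6 + 5s) − 6 = 5s, so the expression simplifies to 5/(√(6 + 5s) + √6).
Letting s → 0 gives 5/(2√6) = 5*√(6)/12.

5*√(6)/12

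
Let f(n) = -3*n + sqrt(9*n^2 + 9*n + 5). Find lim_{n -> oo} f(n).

3/2

This has the form ∞ − ∞. Multiply and divide by the conjugate √(9*n^2 + 9*n + 5) + 3n.
That gives (9n + 5) / (√(9*n^2 + 9*n + 5) + 3n).
Divide numerator and denominator by n: the limit is 9/(2·3) = 3/2.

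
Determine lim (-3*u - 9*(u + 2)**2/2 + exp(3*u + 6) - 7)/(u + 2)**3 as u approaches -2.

Direct substitution gives 0/0.
Apply L'Hôpital: lim (-9*u + 3*e^(3*u + 6) - 21)/(3*(u + 2)^2), still 0/0.
Apply L'Hôpital: lim (9*e^(3*u + 6) - 9)/(6*u + 12), still 0/0.
After 3 applications of L'Hôpital's rule the quotient is (27*e^(3*u + 6))/(6); substituting u = -2 gives 9/2.

9/2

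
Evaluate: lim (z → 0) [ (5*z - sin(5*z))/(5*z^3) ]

25/6

Direct substitution gives 0/0.
Apply L'Hôpital: lim (5 - 5*cos(5*z))/(15*z^2), still 0/0.
Apply L'Hôpital: lim (25*sin(5*z))/(30*z), still 0/0.
After 3 applications of L'Hôpital's rule the quotient is (125*cos(5*z))/(30); substituting z = 0 gives 25/6.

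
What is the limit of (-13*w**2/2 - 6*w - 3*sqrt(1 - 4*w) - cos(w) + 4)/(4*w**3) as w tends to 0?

Substitution gives 0/0; apply L'Hôpital's rule 3 times.
After differentiating numerator and denominator 3 times the quotient is (-sin(w) + 72/(1 - 4*w)^(5/2))/(24); at w = 0 this is 3.

3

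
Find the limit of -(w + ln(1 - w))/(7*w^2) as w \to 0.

Direct substitution gives 0/0.
Apply L'Hôpital: lim (1 - 1/(1 - w))/(-14*w), still 0/0.
After 2 applications of L'Hôpital's rule the quotient is (-1/(1 - w)^2)/(-14); substituting w = 0 gives 1/14.

1/14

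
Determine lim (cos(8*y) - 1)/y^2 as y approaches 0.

Direct substitution gives 0/0.
Apply L'Hôpital: lim (-8*sin(8*y))/(2*y), still 0/0.
After 2 applications of L'Hôpital's rule the quotient is (-64*cos(8*y))/(2); substituting y = 0 gives -32.

-32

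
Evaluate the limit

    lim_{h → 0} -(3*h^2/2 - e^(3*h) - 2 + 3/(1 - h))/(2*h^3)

Substitution gives 0/0; apply L'Hôpital's rule 3 times.
After differentiating numerator and denominator 3 times the quotient is (-27*e^(3*h) + 18/(h - 1)^4)/(-12); at h = 0 this is 3/4.

3/4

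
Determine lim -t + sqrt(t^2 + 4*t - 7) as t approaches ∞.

An ∞ − ∞ form. Rationalising with the conjugate, the difference becomes (4t - 7) / (√(t^2 + 4*t - 7) + t).
For large t the denominator behaves like 2·t, so the quotient tends to 4/2 = 2.

2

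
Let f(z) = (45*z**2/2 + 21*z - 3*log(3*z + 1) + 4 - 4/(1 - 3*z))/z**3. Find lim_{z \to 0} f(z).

Substitution gives 0/0; apply L'Hôpital's rule 3 times.
After differentiating numerator and denominator 3 times the quotient is (-162/(3*z + 1)^3 - 648/(3*z - 1)^4)/(6); at z = 0 this is -135.

-135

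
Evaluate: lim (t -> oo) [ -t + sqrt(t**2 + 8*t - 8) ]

4

An ∞ − ∞ form. Rationalising with the conjugate, the difference becomes (8t - 8) / (√(t^2 + 8*t - 8) + t).
For large t the denominator behaves like 2·t, so the quotient tends to 8/2 = 4.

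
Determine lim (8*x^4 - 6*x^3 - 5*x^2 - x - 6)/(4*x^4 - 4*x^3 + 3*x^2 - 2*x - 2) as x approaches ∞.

Numerator and denominator both have degree 4.
Dividing every term by x^4, all lower-order terms vanish and the limit is the ratio of leading coefficients, 8/(4) = 2.

2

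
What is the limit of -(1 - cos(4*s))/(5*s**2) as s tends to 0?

Substitution gives 0/0.
Use (1 − cos u)/u² → 1/2 with u = 4s: the limit is 4²/(2·(-5)) = -8/5.

-8/5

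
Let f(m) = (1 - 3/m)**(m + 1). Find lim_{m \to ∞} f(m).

Write it as [(1 - 3/m)^m]^(1) · (1 - 3/m)^(1). The bracketed term tends to e^(-3) and the second factor to 1, so the limit is e^(-3).

e^(-3)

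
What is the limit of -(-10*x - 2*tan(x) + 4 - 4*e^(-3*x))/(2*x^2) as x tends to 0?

9

Substitution gives 0/0 (the numerator vanishes to order 2).
Expand each term to order x^2: the coefficient of x^2 in -4·e^(-3x) is -18 and in -2·tan(x) is 0.
Lower-order terms cancel with the polynomial part, so the numerator is (-18)·x^2 + o(x^2), and the limit is (-18)/(-2) = 9.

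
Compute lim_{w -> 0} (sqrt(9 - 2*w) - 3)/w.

A 0/0 form; rationalise with √(9 - 2w) + √9. This collapses the numerator to -2w, leaving -2/(√(9 - 2w) + √9) → -2/(2√9) = -1/3.

-1/3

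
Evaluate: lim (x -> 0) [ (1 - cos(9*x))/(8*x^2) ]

Substitution gives 0/0.
Use (1 − cos u)/u² → 1/2 with u = 9x: the limit is 9²/(2·8) = 81/16.

81/16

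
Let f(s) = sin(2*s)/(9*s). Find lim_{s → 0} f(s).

Substitution gives 0/0.
Write it as (2/9)·sin(2s)/(2s); since sin(u)/u → 1, the limit is 2/9.

2/9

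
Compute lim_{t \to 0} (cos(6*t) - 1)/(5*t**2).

-18/5

Direct substitution gives 0/0.
Apply L'Hôpital: lim (-6*sin(6*t))/(10*t), still 0/0.
After 2 applications of L'Hôpital's rule the quotient is (-36*cos(6*t))/(10); substituting t = 0 gives -18/5.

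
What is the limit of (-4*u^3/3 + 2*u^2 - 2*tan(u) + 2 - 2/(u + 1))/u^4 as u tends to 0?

Substitution gives 0/0; apply L'Hôpital's rule 4 times.
After differentiating numerator and denominator 4 times the quotient is (16*tan(u)/cos(u)^2 - 48*tan(u)/cos(u)^4 - 48/(u + 1)^5)/(24); at u = 0 this is -2.

-2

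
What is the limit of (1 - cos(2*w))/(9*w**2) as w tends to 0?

2/9

Substitution gives 0/0.
Use (1 − cos u)/u² → 1/2 with u = 2w: the limit is 2²/(2·9) = 2/9.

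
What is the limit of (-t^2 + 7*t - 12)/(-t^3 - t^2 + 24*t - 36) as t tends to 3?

Direct substitution gives 0/0, so factor. Both numerator and denominator have (t - 3) as a factor.
After cancelling, the expression reduces to (4 - t)/(-t^2 - 4*t + 12).
Substituting t = 3 gives -1/9.

-1/9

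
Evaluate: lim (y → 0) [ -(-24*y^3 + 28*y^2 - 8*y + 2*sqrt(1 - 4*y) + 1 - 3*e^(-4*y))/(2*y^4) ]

Substitution gives 0/0 (the numerator vanishes to order 4).
Expand each term to order y^4: the coefficient of y^4 in 2·√(1 - 4y) is -20 and in -3·e^(-4y) is -32.
Lower-order terms cancel with the polynomial part, so the numerator is (-52)·y^4 + o(y^4), and the limit is (-52)/(-2) = 26.

26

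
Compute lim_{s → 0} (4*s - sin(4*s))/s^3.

Direct substitution gives 0/0.
Apply L'Hôpital: lim (4 - 4*cos(4*s))/(3*s^2), still 0/0.
Apply L'Hôpital: lim (16*sin(4*s))/(6*s), still 0/0.
After 3 applications of L'Hôpital's rule the quotient is (64*cos(4*s))/(6); substituting s = 0 gives 32/3.

32/3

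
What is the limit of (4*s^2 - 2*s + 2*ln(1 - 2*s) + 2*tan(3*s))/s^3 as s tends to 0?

38/3

Substitution gives 0/0 (the numerator vanishes to order 3).
Expand each term to order s^3: the coefficient of s^3 in 2·tan(3s) is 18 and in 2·ln(1 - 2s) is -16/3.
Lower-order terms cancel with the polynomial part, so the numerator is (38/3)·s^3 + o(s^3), and the limit is (38/3)/(1) = 38/3.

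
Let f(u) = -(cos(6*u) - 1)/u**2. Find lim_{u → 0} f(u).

Direct substitution gives 0/0.
Apply L'Hôpital: lim (-6*sin(6*u))/(-2*u), still 0/0.
After 2 applications of L'Hôpital's rule the quotient is (-36*cos(6*u))/(-2); substituting u = 0 gives 18.

18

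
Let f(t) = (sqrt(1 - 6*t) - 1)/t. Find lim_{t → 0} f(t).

Substitution gives 0/0. Multiply numerator and denominator by the conjugate √(1 - 6t) + √1.
The numerator becomes (1 - 6t) − 1 = -6t, so the expression simplifies to -6/(√(1 - 6t) + √1).
Letting t → 0 gives -6/(2√1) = -3.

-3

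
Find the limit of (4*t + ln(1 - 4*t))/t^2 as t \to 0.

-8

Direct substitution gives 0/0.
Apply L'Hôpital: lim (4 - 4/(1 - 4*t))/(2*t), still 0/0.
After 2 applications of L'Hôpital's rule the quotient is (-16/(1 - 4*t)^2)/(2); substituting t = 0 gives -8.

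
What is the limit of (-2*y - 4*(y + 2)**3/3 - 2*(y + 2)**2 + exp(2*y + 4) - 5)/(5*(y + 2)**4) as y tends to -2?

2/15

Direct substitution gives 0/0.
Apply L'Hôpital: lim (-4*y - 4*(y + 2)^2 + 2*e^(2*y + 4) - 10)/(20*(y + 2)^3), still 0/0.
Apply L'Hôpital: lim (-8*y + 4*e^(2*y + 4) - 20)/(60*(y + 2)^2), still 0/0.
Apply L'Hôpital: lim (8*e^(2*y + 4) - 8)/(120*y + 240), still 0/0.
After 4 applications of L'Hôpital's rule the quotient is (16*e^(2*y + 4))/(120); substituting y = -2 gives 2/15.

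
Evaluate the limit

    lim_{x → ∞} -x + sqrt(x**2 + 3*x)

An ∞ − ∞ form. Rationalising with the conjugate, the difference becomes (3x) / (√(x^2 + 3*x) + x).
For large x the denominator behaves like 2·x, so the quotient tends to 3/2 = 3/2.

3/2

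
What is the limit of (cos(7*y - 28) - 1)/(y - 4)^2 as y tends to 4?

Direct substitution gives 0/0.
Apply L'Hôpital: lim (-7*sin(7*y - 28))/(2*y - 8), still 0/0.
After 2 applications of L'Hôpital's rule the quotient is (-49*cos(7*y - 28))/(2); substituting y = 4 gives -49/2.

-49/2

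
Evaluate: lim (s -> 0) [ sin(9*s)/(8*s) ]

9/8

Substitution gives 0/0.
Write it as (9/8)·sin(9s)/(9s); since sin(u)/u → 1, the limit is 9/8.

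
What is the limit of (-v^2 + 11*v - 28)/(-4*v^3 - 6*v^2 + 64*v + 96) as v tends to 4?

-3/176

Since v = 4 makes numerator and denominator zero, (v - 4) divides both.
Cancelling it gives (7 - v)/(-4*v^2 - 22*v - 24); now plug in v = 4 to get -3/176.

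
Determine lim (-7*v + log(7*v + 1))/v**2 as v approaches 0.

-49/2

Direct substitution gives 0/0.
Apply L'Hôpital: lim (-7 + 7/(7*v + 1))/(2*v), still 0/0.
After 2 applications of L'Hôpital's rule the quotient is (-49/(7*v + 1)^2)/(2); substituting v = 0 gives -49/2.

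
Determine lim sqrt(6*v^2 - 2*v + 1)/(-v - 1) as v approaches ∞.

-√(6)

For large |v|, √(6*v^2 - 2*v + 1) ≈ √6·|v| and the denominator ≈ -v.
Since v → +∞, |v| = v, giving √6/(-1) = -√(6).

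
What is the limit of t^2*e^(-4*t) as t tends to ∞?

0

Write as t^2/e^{4t}, an ∞/∞ form.
Exponential growth dominates any polynomial, so repeated L'Hôpital (or the standard result) gives 0.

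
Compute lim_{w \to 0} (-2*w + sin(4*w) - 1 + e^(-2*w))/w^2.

Substitution gives 0/0; apply L'Hôpital's rule 2 times.
After differentiating numerator and denominator 2 times the quotient is (-16*sin(4*w) + 4*e^(-2*w))/(2); at w = 0 this is 2.

2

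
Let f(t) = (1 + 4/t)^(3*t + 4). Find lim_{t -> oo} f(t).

e^(12)

Write it as [(1 + 4/t)^t]^(3) · (1 + 4/t)^(4). The bracketed term tends to e^(4) and the second factor to 1, so the limit is e^(12).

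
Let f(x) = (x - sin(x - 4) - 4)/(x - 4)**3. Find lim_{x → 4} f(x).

Direct substitution gives 0/0.
Apply L'Hôpital: lim (1 - cos(x - 4))/(3*(x - 4)^2), still 0/0.
Apply L'Hôpital: lim (sin(x - 4))/(6*x - 24), still 0/0.
After 3 applications of L'Hôpital's rule the quotient is (cos(x - 4))/(6); substituting x = 4 gives 1/6.

1/6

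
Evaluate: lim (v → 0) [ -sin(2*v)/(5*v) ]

Substitution gives 0/0.
Write it as (2/(-5))·sin(2v)/(2v); since sin(u)/u → 1, the limit is -2/5.

-2/5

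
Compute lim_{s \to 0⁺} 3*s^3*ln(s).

This is a 0·(−∞) form. Rewrite as 3·ln(s) / s^(−3) and apply L'Hôpital:
the derivative quotient is 3·(1/s) / (−3·s^(−4)) = (-3/3)·s^3 → 0.

0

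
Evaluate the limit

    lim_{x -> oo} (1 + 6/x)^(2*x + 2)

e^(12)

Write it as [(1 + 6/x)^x]^(2) · (1 + 6/x)^(2). The bracketed term tends to e^(6) and the second factor to 1, so the limit is e^(12).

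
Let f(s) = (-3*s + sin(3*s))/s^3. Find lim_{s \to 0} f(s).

Direct substitution gives 0/0.
Apply L'Hôpital: lim (3*cos(3*s) - 3)/(3*s^2), still 0/0.
Apply L'Hôpital: lim (-9*sin(3*s))/(6*s), still 0/0.
After 3 applications of L'Hôpital's rule the quotient is (-27*cos(3*s))/(6); substituting s = 0 gives -9/2.

-9/2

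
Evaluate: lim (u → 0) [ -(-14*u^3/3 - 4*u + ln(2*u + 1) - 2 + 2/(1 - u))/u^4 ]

2

Substitution gives 0/0; apply L'Hôpital's rule 4 times.
After differentiating numerator and denominator 4 times the quotient is (-96/(2*u + 1)^4 - 48/(u - 1)^5)/(-24); at u = 0 this is 2.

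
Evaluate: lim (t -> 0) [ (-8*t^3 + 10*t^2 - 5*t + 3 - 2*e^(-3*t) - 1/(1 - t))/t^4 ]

-31/4

Substitution gives 0/0 (the numerator vanishes to order 4).
Expand each term to order t^4: the coefficient of t^4 in -2·e^(-3t) is -27/4 and in −1/(1 - t) is -1.
Lower-order terms cancel with the polynomial part, so the numerator is (-31/4)·t^4 + o(t^4), and the limit is (-31/4)/(1) = -31/4.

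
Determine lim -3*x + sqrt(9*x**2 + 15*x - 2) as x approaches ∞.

5/2

An ∞ − ∞ form. Rationalising with the conjugate, the difference becomes (15x - 2) / (√(9*x^2 + 15*x - 2) + 3x).
For large x the denominator behaves like 2·3x, so the quotient tends to 15/6 = 5/2.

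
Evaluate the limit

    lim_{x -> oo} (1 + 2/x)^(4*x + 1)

e^(8)

Let L be the limit and take ln: ln L = lim (4x + 1)·ln(1 + 2/x) = lim (4x + 1)·(2/x + O(1/x²)) = 8.
Hence L = e^(8).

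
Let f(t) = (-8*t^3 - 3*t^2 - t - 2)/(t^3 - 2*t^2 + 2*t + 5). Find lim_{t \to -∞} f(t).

Numerator and denominator both have degree 3.
Dividing every term by t^3, all lower-order terms vanish and the limit is the ratio of leading coefficients, -8/(1) = -8.

-8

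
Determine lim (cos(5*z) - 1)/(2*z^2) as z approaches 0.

Direct substitution gives 0/0.
Apply L'Hôpital: lim (-5*sin(5*z))/(4*z), still 0/0.
After 2 applications of L'Hôpital's rule the quotient is (-25*cos(5*z))/(4); substituting z = 0 gives -25/4.

-25/4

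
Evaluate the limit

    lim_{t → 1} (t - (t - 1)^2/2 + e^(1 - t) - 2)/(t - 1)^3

Direct substitution gives 0/0.
Apply L'Hôpital: lim (-t - e^(1 - t) + 2)/(3*(t - 1)^2), still 0/0.
Apply L'Hôpital: lim (e^(1 - t) - 1)/(6*t - 6), still 0/0.
After 3 applications of L'Hôpital's rule the quotient is (-e^(1 - t))/(6); substituting t = 1 gives -1/6.

-1/6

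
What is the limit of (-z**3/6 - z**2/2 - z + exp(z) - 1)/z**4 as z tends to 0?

1/24

Direct substitution gives 0/0.
Apply L'Hôpital: lim (-z^2/2 - z + e^(z) - 1)/(4*z^3), still 0/0.
Apply L'Hôpital: lim (-z + e^(z) - 1)/(12*z^2), still 0/0.
Apply L'Hôpital: lim (e^(z) - 1)/(24*z), still 0/0.
After 4 applications of L'Hôpital's rule the quotient is (e^(z))/(24); substituting z = 0 gives 1/24.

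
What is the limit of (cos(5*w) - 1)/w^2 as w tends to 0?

Direct substitution gives 0/0.
Apply L'Hôpital: lim (-5*sin(5*w))/(2*w), still 0/0.
After 2 applications of L'Hôpital's rule the quotient is (-25*cos(5*w))/(2); substituting w = 0 gives -25/2.

-25/2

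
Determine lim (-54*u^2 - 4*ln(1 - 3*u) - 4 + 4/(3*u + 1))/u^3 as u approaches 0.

Substitution gives 0/0 (the numerator vanishes to order 3).
Expand each term to order u^3: the coefficient of u^3 in 4·1/(1 + 3u) is -108 and in -4·ln(1 - 3u) is 36.
Lower-order terms cancel with the polynomial part, so the numerator is (-72)·u^3 + o(u^3), and the limit is (-72)/(1) = -72.

-72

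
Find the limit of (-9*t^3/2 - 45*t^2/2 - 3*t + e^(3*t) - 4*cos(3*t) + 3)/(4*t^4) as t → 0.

-81/32

Substitution gives 0/0; apply L'Hôpital's rule 4 times.
After differentiating numerator and denominator 4 times the quotient is (81*e^(3*t) - 324*cos(3*t))/(96); at t = 0 this is -81/32.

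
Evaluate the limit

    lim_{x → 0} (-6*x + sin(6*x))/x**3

Direct substitution gives 0/0.
Apply L'Hôpital: lim (6*cos(6*x) - 6)/(3*x^2), still 0/0.
Apply L'Hôpital: lim (-36*sin(6*x))/(6*x), still 0/0.
After 3 applications of L'Hôpital's rule the quotient is (-216*cos(6*x))/(6); substituting x = 0 gives -36.

-36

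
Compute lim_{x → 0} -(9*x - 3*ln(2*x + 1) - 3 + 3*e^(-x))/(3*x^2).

-5/2

Substitution gives 0/0; apply L'Hôpital's rule 2 times.
After differentiating numerator and denominator 2 times the quotient is (3*e^(-x) + 12/(2*x + 1)^2)/(-6); at x = 0 this is -5/2.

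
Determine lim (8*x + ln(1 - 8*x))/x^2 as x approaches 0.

-32

Direct substitution gives 0/0.
Apply L'Hôpital: lim (8 - 8/(1 - 8*x))/(2*x), still 0/0.
After 2 applications of L'Hôpital's rule the quotient is (-64/(1 - 8*x)^2)/(2); substituting x = 0 gives -32.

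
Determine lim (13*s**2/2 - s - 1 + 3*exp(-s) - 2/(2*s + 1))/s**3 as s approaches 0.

Substitution gives 0/0 (the numerator vanishes to order 3).
Expand each term to order s^3: the coefficient of s^3 in -2·1/(1 + 2s) is 16 and in 3·e^(-s) is -1/2.
Lower-order terms cancel with the polynomial part, so the numerator is (31/2)·s^3 + o(s^3), and the limit is (31/2)/(1) = 31/2.

31/2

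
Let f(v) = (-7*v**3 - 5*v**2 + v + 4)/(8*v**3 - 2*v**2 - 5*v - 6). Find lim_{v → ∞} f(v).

-7/8

Numerator and denominator both have degree 3.
Dividing every term by v^3, all lower-order terms vanish and the limit is the ratio of leading coefficients, -7/(8) = -7/8.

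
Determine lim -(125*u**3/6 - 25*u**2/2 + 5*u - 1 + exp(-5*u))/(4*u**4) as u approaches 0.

Direct substitution gives 0/0.
Apply L'Hôpital: lim (125*u^2/2 - 25*u + 5 - 5*e^(-5*u))/(-16*u^3), still 0/0.
Apply L'Hôpital: lim (125*u - 25 + 25*e^(-5*u))/(-48*u^2), still 0/0.
Apply L'Hôpital: lim (125 - 125*e^(-5*u))/(-96*u), still 0/0.
After 4 applications of L'Hôpital's rule the quotient is (625*e^(-5*u))/(-96); substituting u = 0 gives -625/96.

-625/96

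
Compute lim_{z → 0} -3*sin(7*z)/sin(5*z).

-21/5

Substitution gives 0/0.
Divide numerator and denominator by z: sin(7z)/z → 7 and sin(5z)/z → 5, so the limit is -3·7/5 = -21/5.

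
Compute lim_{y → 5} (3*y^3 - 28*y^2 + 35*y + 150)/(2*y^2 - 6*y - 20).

-10/7

Since y = 5 makes numerator and denominator zero, (y - 5) divides both.
Cancelling it gives (3*y^2 - 13*y - 30)/(2*y + 4); now plug in y = 5 to get -10/7.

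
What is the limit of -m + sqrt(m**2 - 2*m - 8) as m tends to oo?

An ∞ − ∞ form. Rationalising with the conjugate, the difference becomes (-2m - 8) / (√(m^2 - 2*m - 8) + m).
For large m the denominator behaves like 2·m, so the quotient tends to -2/2 = -1.

-1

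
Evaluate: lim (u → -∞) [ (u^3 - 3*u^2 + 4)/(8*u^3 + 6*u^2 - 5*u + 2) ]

1/8

Numerator and denominator both have degree 3.
Dividing every term by u^3, all lower-order terms vanish and the limit is the ratio of leading coefficients, 1/(8) = 1/8.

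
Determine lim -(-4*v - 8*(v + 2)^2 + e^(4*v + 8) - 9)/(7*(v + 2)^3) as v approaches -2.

-32/21

Direct substitution gives 0/0.
Apply L'Hôpital: lim (-16*v + 4*e^(4*v + 8) - 36)/(-21*(v + 2)^2), still 0/0.
Apply L'Hôpital: lim (16*e^(4*v + 8) - 16)/(-42*v - 84), still 0/0.
After 3 applications of L'Hôpital's rule the quotient is (64*e^(4*v + 8))/(-42); substituting v = -2 gives -32/21.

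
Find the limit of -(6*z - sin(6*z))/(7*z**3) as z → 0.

Direct substitution gives 0/0.
Apply L'Hôpital: lim (6 - 6*cos(6*z))/(-21*z^2), still 0/0.
Apply L'Hôpital: lim (36*sin(6*z))/(-42*z), still 0/0.
After 3 applications of L'Hôpital's rule the quotient is (216*cos(6*z))/(-42); substituting z = 0 gives -36/7.

-36/7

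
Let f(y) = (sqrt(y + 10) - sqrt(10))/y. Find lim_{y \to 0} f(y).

Substitution gives 0/0. Multiply numerator and denominator by the conjugate √(10 + y) + √10.
The numerator becomes (10 + y) − 10 = y, so the expression simplifies to 1/(√(10 + y) + √10).
Letting y → 0 gives 1/(2√10) = √(10)/20.

√(10)/20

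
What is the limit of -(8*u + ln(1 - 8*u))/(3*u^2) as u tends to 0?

Direct substitution gives 0/0.
Apply L'Hôpital: lim (8 - 8/(1 - 8*u))/(-6*u), still 0/0.
After 2 applications of L'Hôpital's rule the quotient is (-64/(1 - 8*u)^2)/(-6); substituting u = 0 gives 32/3.

32/3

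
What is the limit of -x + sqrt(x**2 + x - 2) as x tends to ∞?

1/2

An ∞ − ∞ form. Rationalising with the conjugate, the difference becomes (x - 2) / (√(x^2 + x - 2) + x).
For large x the denominator behaves like 2·x, so the quotient tends to 1/2 = 1/2.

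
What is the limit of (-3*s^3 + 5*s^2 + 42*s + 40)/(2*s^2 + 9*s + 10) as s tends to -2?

At s = -2 both the top and bottom vanish — a removable singularity. Factoring out (s + 2) from each leaves (-3*s^2 + 11*s + 20)/(2*s + 5), which at s = -2 equals -14.

-14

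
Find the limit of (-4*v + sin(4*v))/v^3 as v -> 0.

-32/3

Direct substitution gives 0/0.
Apply L'Hôpital: lim (4*cos(4*v) - 4)/(3*v^2), still 0/0.
Apply L'Hôpital: lim (-16*sin(4*v))/(6*v), still 0/0.
After 3 applications of L'Hôpital's rule the quotient is (-64*cos(4*v))/(6); substituting v = 0 gives -32/3.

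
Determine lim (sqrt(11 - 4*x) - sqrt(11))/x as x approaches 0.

Substitution gives 0/0. Multiply numerator and denominator by the conjugate √(11 - 4x) + √11.
The numerator becomes (11 - 4x) − 11 = -4x, so the expression simplifies to -4/(√(11 - 4x) + √11).
Letting x → 0 gives -4/(2√11) = -2*√(11)/11.

-2*√(11)/11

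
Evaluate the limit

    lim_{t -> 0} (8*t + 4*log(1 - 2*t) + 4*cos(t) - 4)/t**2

-10

Substitution gives 0/0; apply L'Hôpital's rule 2 times.
After differentiating numerator and denominator 2 times the quotient is (-4*cos(t) - 16/(2*t - 1)^2)/(2); at t = 0 this is -10.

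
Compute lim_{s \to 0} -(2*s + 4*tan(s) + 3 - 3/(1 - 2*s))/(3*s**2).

Substitution gives 0/0 (the numerator vanishes to order 2).
Expand each term to order s^2: the coefficient of s^2 in 4·tan(s) is 0 and in -3·1/(1 - 2s) is -12.
Lower-order terms cancel with the polynomial part, so the numerator is (-12)·s^2 + o(s^2), and the limit is (-12)/(-3) = 4.

4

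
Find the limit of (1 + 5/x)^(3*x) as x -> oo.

e^(15)

Write it as [(1 + 5/x)^x]^(3) · (1 + 5/x)^(0). The bracketed term tends to e^(5) and the second factor to 1, so the limit is e^(15).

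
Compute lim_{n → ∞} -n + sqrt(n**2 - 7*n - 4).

This has the form ∞ − ∞. Multiply and divide by the conjugate √(n^2 - 7*n - 4) + n.
That gives (-7n - 4) / (√(n^2 - 7*n - 4) + n).
Divide numerator and denominator by n: the limit is -7/(2·1) = -7/2.

-7/2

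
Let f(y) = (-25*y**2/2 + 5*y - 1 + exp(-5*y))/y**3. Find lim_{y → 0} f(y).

Direct substitution gives 0/0.
Apply L'Hôpital: lim (-25*y + 5 - 5*e^(-5*y))/(3*y^2), still 0/0.
Apply L'Hôpital: lim (-25 + 25*e^(-5*y))/(6*y), still 0/0.
After 3 applications of L'Hôpital's rule the quotient is (-125*e^(-5*y))/(6); substituting y = 0 gives -125/6.

-125/6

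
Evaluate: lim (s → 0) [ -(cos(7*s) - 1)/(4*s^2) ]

49/8

Direct substitution gives 0/0.
Apply L'Hôpital: lim (-7*sin(7*s))/(-8*s), still 0/0.
After 2 applications of L'Hôpital's rule the quotient is (-49*cos(7*s))/(-8); substituting s = 0 gives 49/8.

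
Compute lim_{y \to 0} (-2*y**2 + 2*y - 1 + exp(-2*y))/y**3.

-4/3

Direct substitution gives 0/0.
Apply L'Hôpital: lim (-4*y + 2 - 2*e^(-2*y))/(3*y^2), still 0/0.
Apply L'Hôpital: lim (-4 + 4*e^(-2*y))/(6*y), still 0/0.
After 3 applications of L'Hôpital's rule the quotient is (-8*e^(-2*y))/(6); substituting y = 0 gives -4/3.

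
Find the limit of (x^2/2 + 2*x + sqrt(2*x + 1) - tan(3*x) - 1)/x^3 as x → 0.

-17/2

Substitution gives 0/0; apply L'Hôpital's rule 3 times.
After differentiating numerator and denominator 3 times the quotient is (3*(72*(2*x + 1)^(5/2)*(cos(6*x) - 2)/(cos(6*x) + 1)^2 + 1)/(2*x + 1)^(5/2))/(6); at x = 0 this is -17/2.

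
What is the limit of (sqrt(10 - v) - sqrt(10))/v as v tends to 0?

-√(10)/20

A 0/0 form; rationalise with √(10 - v) + √10. This collapses the numerator to -v, leaving -1/(√(10 - v) + √10) → -1/(2√10) = -√(10)/20.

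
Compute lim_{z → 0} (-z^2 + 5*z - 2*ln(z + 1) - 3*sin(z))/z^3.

-1/6

Substitution gives 0/0; apply L'Hôpital's rule 3 times.
After differentiating numerator and denominator 3 times the quotient is (3*cos(z) - 4/(z + 1)^3)/(6); at z = 0 this is -1/6.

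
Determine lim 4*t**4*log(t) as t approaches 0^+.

0

This is a 0·(−∞) form. Rewrite as 4·ln(t) / t^(−4) and apply L'Hôpital:
the derivative quotient is 4·(1/t) / (−4·t^(−5)) = (-4/4)·t^4 → 0.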